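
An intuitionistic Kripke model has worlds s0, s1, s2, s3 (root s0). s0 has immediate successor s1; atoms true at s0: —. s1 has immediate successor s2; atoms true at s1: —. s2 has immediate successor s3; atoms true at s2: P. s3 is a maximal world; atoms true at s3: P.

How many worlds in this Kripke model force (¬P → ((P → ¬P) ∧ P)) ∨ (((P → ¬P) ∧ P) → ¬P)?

4

s0: forces it.
s1: forces it.
s2: forces it.
s3: forces it.
Worlds forcing the formula: {s0, s1, s2, s3}.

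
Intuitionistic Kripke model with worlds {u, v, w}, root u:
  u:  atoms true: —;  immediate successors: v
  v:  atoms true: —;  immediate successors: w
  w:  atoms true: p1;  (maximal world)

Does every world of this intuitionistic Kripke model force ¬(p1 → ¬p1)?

Yes

u ⊩ ¬(p1 → ¬p1): no world accessible from u forces p1 → ¬p1.
Since the root u forces ¬(p1 → ¬p1) and forcing is persistent (monotone upward), every world forces it.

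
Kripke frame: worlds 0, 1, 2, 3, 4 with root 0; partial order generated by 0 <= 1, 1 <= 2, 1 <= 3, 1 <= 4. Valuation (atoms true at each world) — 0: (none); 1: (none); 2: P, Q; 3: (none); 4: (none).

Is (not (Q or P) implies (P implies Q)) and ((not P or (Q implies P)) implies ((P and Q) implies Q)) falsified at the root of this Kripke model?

No

0 forces (not (Q or P) implies (P implies Q)) and ((not P or (Q implies P)) implies ((P and Q) implies Q)) since 0 forces both conjuncts.
So the root 0 forces (not (Q or P) implies (P implies Q)) and ((not P or (Q implies P)) implies ((P and Q) implies Q)); the model is not a countermodel.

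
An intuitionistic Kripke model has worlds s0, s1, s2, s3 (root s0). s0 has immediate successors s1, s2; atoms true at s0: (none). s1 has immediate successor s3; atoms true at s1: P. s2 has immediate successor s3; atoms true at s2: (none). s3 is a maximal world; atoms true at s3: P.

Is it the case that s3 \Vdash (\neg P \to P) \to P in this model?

Yes

s3 \Vdash (\neg P \to P) \to P: every world accessible from s3 that forces \neg P \to P (namely s3) also forces P.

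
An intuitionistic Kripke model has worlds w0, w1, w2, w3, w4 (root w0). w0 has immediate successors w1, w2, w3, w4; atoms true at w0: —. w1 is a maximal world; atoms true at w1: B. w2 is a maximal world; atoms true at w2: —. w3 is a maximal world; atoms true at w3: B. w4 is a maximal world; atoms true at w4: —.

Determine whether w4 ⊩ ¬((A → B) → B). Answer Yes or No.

w4 ⊩ ¬((A → B) → B): no world accessible from w4 forces (A → B) → B.

Yes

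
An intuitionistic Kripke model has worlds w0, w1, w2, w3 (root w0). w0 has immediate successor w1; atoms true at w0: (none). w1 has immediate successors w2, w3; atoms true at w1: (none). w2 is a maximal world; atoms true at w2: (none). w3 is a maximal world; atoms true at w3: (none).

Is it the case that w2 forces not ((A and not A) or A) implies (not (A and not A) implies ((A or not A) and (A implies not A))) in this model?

w2 forces not ((A and not A) or A) implies (not (A and not A) implies ((A or not A) and (A implies not A))): every world accessible from w2 that forces not ((A and not A) or A) (namely w2) also forces not (A and not A) implies ((A or not A) and (A implies not A)).

Yes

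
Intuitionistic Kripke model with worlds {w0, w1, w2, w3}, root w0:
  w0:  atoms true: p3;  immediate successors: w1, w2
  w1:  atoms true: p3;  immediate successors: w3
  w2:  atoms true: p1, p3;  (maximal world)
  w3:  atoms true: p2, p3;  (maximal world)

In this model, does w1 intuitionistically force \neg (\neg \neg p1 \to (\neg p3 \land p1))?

w1 \nVdash \neg (\neg \neg p1 \to (\neg p3 \land p1)) since w1 is accessible from w1 and w1 \Vdash \neg \neg p1 \to (\neg p3 \land p1).
w1 \Vdash \neg \neg p1 \to (\neg p3 \land p1) vacuously: no world accessible from w1 forces the antecedent \neg \neg p1.

No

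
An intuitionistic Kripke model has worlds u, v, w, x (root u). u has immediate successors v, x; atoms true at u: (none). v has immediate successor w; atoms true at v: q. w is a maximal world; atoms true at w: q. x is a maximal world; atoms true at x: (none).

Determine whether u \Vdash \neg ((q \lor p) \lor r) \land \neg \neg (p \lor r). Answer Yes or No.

No

u \nVdash \neg ((q \lor p) \lor r) \land \neg \neg (p \lor r) since u fails \neg ((q \lor p) \lor r).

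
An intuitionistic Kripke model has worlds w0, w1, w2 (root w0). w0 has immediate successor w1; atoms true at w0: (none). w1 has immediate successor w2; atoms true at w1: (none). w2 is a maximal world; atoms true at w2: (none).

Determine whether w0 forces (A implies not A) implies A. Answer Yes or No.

No

w0 does not force (A implies not A) implies A: already at w0 itself, w0 forces A implies not A but w0 does not force A.
w0 lacks atom A, so w0 does not force A.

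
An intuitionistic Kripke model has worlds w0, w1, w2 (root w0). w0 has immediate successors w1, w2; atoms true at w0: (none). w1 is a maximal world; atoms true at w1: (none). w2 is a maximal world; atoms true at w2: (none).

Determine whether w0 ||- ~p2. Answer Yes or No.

Yes

w0 ||- ~p2: no world accessible from w0 forces p2.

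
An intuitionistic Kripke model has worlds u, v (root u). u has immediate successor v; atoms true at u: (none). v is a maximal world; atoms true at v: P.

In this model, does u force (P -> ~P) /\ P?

No

u ||-/- (P -> ~P) /\ P since u fails P -> ~P.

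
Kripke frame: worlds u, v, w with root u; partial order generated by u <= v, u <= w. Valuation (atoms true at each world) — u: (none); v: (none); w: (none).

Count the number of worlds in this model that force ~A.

3

u: forces it.
v: forces it.
w: forces it.
Worlds forcing the formula: {u, v, w}.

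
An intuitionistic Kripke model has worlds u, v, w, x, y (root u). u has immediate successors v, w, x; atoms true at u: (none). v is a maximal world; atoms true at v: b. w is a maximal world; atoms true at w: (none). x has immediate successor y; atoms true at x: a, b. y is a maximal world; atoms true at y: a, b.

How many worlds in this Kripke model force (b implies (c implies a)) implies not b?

u: does not force it — u does not force (b implies (c implies a)) implies not b: already at u itself, u forces b implies (c implies a) but u does not force not b.
v: does not force it.
w: forces it.
x: does not force it.
y: does not force it.
Worlds forcing the formula: {w}.

1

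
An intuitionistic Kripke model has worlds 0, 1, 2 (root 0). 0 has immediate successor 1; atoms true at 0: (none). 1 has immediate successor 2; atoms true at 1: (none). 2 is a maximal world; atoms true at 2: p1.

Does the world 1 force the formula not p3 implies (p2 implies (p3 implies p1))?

1 forces not p3 implies (p2 implies (p3 implies p1)): every world accessible from 1 that forces not p3 (namely 1, 2) also forces p2 implies (p3 implies p1).

Yes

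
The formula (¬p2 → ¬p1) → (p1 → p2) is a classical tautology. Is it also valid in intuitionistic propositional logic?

No

This is the converse of contraposition, which is not intuitionistically valid.
A Kripke countermodel: worlds s0, s1; order generated by s0 ≤ s1; atoms true at each world — s0:{p1}; s1:{p1,p2}.
s0 ⊮ (¬p2 → ¬p1) → (p1 → p2): already at s0 itself, s0 ⊩ ¬p2 → ¬p1 but s0 ⊮ p1 → p2.
s0 ⊮ p1 → p2: already at s0 itself, s0 ⊩ p1 but s0 ⊮ p2.
s0 lacks atom p2, so s0 ⊮ p2.
So the root s0 does not force the formula.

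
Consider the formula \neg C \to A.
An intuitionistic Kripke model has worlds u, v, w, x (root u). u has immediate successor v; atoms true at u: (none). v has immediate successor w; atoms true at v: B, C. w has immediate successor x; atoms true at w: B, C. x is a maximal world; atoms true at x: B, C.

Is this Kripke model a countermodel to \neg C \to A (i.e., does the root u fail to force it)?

u \Vdash \neg C \to A vacuously: no world accessible from u forces the antecedent \neg C.
So the root u forces \neg C \to A; the model is not a countermodel.

No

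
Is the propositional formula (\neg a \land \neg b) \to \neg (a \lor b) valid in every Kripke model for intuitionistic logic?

Yes

This is a constructively valid De Morgan direction (conjunction of negations to negated disjunction), which is intuitionistically derivable.
If both \neg a and \neg b hold at a world, no accessible world forces a or forces b, so none forces a \lor b.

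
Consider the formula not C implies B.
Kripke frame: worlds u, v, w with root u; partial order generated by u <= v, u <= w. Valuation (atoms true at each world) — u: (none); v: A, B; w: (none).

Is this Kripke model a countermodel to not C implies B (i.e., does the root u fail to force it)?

Yes

u does not force not C implies B: already at u itself, u forces not C but u does not force B.
u lacks atom B, so u does not force B.
So the root u does not force not C implies B; the model is a countermodel.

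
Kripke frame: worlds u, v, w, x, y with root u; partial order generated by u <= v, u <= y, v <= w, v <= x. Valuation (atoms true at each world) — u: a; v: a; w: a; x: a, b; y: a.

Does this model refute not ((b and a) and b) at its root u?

Yes

u does not force not ((b and a) and b) since x is accessible from u and x forces (b and a) and b.
x forces (b and a) and b since x forces both conjuncts.
So the root u does not force not ((b and a) and b); the model is a countermodel.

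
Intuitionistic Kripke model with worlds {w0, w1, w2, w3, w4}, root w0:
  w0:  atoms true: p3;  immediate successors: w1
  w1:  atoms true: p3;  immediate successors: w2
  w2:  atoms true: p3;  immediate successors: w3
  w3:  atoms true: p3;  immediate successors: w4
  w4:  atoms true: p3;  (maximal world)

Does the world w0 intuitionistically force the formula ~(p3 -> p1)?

Yes

w0 ||- ~(p3 -> p1): no world accessible from w0 forces p3 -> p1.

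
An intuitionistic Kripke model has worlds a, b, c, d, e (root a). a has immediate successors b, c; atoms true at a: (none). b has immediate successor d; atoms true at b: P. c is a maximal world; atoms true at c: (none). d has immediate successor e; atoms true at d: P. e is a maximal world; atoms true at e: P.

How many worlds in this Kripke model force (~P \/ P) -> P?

a: does not force it — a ||-/- (~P \/ P) -> P: at the accessible world c, c ||- ~P \/ P but c ||-/- P.
b: forces it.
c: does not force it — c ||-/- (~P \/ P) -> P: already at c itself, c ||- ~P \/ P but c ||-/- P.
d: forces it.
e: forces it.
Worlds forcing the formula: {b, d, e}.

3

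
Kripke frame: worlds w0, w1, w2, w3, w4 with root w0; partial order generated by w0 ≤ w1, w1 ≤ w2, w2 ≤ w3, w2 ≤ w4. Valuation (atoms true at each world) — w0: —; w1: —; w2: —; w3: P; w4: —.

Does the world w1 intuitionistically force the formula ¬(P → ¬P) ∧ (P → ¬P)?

w1 ⊮ ¬(P → ¬P) ∧ (P → ¬P) since w1 fails ¬(P → ¬P).

No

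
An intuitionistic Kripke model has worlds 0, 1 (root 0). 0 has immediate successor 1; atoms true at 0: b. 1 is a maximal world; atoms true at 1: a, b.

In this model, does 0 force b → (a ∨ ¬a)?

No

0 ⊮ b → (a ∨ ¬a): already at 0 itself, 0 ⊩ b but 0 ⊮ a ∨ ¬a.
0 ⊮ a ∨ ¬a: neither disjunct is forced at 0.
0 lacks atom a, so 0 ⊮ a.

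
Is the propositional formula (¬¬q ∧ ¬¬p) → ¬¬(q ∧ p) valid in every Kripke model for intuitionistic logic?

Yes

This is the distribution of double negation over conjunction, which is intuitionistically derivable.
Assume ¬¬q, ¬¬p, and ¬(q ∧ p). From q we'd get ¬p (since q ∧ p is refuted), contradicting ¬¬p; so ¬q, contradicting ¬¬q.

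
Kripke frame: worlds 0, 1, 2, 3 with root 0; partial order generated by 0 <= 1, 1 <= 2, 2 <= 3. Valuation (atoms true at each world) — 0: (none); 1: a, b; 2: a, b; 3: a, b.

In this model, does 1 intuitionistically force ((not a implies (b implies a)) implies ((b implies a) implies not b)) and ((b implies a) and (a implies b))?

1 does not force ((not a implies (b implies a)) implies ((b implies a) implies not b)) and ((b implies a) and (a implies b)) since 1 fails (not a implies (b implies a)) implies ((b implies a) implies not b).

No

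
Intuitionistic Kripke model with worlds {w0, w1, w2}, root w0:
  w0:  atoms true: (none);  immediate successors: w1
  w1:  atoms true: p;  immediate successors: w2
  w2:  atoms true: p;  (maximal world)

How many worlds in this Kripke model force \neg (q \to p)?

w0: does not force it — w0 \nVdash \neg (q \to p) since w0 is accessible from w0 and w0 \Vdash q \to p.
w1: does not force it — w1 \nVdash \neg (q \to p) since w1 is accessible from w1 and w1 \Vdash q \to p.
w2: does not force it.
Worlds forcing the formula: { }.

0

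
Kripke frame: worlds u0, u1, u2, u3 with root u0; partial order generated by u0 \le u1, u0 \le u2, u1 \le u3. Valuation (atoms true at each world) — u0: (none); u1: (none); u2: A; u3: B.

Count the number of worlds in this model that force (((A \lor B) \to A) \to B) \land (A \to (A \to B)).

2

u0: does not force it — u0 \nVdash (((A \lor B) \to A) \to B) \land (A \to (A \to B)) since u0 fails ((A \lor B) \to A) \to B.
u1: forces it.
u2: does not force it — u2 \nVdash (((A \lor B) \to A) \to B) \land (A \to (A \to B)) since u2 fails ((A \lor B) \to A) \to B.
u3: forces it.
Worlds forcing the formula: {u1, u3}.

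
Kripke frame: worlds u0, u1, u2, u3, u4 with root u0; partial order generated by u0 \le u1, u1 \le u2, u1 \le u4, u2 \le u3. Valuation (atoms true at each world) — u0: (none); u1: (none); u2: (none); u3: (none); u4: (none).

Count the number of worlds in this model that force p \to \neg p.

u0: forces it.
u1: forces it.
u2: forces it.
u3: forces it.
u4: forces it.
Worlds forcing the formula: {u0, u1, u2, u3, u4}.

5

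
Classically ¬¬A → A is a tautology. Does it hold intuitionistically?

No

This is double-negation elimination, which is not intuitionistically valid.
A Kripke countermodel: worlds u0, u1; order generated by u0 ≤ u1; atoms true at each world — u0:{}; u1:{A}.
u0 ⊮ ¬¬A → A: already at u0 itself, u0 ⊩ ¬¬A but u0 ⊮ A.
u0 lacks atom A, so u0 ⊮ A.
So the root u0 does not force the formula.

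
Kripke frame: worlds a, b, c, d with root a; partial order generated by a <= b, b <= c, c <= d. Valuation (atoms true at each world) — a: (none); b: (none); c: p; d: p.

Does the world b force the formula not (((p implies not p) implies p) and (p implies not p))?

b forces not (((p implies not p) implies p) and (p implies not p)): no world accessible from b forces ((p implies not p) implies p) and (p implies not p).

Yes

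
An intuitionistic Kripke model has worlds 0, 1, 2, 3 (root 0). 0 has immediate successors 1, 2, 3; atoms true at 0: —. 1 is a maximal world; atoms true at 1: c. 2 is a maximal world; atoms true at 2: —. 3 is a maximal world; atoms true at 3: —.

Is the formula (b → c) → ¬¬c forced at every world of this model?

No

Not every world: 0 ⊮ (b → c) → ¬¬c.
0 ⊮ (b → c) → ¬¬c: already at 0 itself, 0 ⊩ b → c but 0 ⊮ ¬¬c.
0 ⊮ ¬¬c since 2 is accessible from 0 and 2 ⊩ ¬c.
2 ⊩ ¬c: no world accessible from 2 forces c.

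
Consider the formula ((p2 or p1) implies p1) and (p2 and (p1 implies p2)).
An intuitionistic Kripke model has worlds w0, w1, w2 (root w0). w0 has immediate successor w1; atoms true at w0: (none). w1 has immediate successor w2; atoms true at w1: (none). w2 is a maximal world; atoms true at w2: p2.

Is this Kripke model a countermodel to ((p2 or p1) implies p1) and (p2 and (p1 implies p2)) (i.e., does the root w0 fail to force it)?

Yes

w0 does not force ((p2 or p1) implies p1) and (p2 and (p1 implies p2)) since w0 fails (p2 or p1) implies p1.
So the root w0 does not force ((p2 or p1) implies p1) and (p2 and (p1 implies p2)); the model is a countermodel.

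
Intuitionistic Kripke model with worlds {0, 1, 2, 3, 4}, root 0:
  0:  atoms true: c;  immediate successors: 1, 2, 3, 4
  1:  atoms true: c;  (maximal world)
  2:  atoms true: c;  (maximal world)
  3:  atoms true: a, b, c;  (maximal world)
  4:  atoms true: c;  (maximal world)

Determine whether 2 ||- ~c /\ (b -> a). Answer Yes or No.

No

2 ||-/- ~c /\ (b -> a) since 2 fails ~c.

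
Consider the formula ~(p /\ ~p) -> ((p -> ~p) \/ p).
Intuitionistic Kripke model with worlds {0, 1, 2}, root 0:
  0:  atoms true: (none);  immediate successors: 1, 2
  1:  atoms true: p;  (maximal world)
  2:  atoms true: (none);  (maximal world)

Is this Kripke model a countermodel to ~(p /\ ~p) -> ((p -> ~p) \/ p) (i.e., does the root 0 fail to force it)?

0 ||-/- ~(p /\ ~p) -> ((p -> ~p) \/ p): already at 0 itself, 0 ||- ~(p /\ ~p) but 0 ||-/- (p -> ~p) \/ p.
0 ||-/- (p -> ~p) \/ p: neither disjunct is forced at 0.
0 ||-/- p -> ~p: at the accessible world 1, 1 ||- p but 1 ||-/- ~p.
So the root 0 does not force ~(p /\ ~p) -> ((p -> ~p) \/ p); the model is a countermodel.

Yes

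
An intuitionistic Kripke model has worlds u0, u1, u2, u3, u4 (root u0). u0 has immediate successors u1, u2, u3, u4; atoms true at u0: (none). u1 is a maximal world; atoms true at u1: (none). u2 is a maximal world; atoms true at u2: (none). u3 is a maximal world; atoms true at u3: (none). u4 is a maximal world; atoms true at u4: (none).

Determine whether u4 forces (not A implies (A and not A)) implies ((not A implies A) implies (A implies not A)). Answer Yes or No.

u4 forces (not A implies (A and not A)) implies ((not A implies A) implies (A implies not A)) vacuously: no world accessible from u4 forces the antecedent not A implies (A and not A).

Yes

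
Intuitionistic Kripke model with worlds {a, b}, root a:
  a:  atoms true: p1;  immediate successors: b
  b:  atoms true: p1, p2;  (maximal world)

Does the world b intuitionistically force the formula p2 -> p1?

b ||- p2 -> p1: every world accessible from b that forces p2 (namely b) also forces p1.

Yes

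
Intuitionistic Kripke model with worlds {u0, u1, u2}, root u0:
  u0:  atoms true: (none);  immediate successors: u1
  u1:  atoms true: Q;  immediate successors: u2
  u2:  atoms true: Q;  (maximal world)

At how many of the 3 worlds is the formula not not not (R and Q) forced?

3

u0: forces it.
u1: forces it.
u2: forces it.
Worlds forcing the formula: {u0, u1, u2}.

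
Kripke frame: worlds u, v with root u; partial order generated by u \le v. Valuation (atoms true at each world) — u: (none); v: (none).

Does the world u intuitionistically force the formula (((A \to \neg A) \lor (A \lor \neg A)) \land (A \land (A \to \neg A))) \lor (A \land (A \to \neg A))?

u \nVdash (((A \to \neg A) \lor (A \lor \neg A)) \land (A \land (A \to \neg A))) \lor (A \land (A \to \neg A)): neither disjunct is forced at u.
u \nVdash ((A \to \neg A) \lor (A \lor \neg A)) \land (A \land (A \to \neg A)) since u fails A \land (A \to \neg A).

No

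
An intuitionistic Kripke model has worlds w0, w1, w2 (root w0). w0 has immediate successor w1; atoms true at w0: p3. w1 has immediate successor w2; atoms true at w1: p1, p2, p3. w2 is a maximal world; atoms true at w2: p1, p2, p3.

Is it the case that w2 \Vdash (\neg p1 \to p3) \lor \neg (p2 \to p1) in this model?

w2 \Vdash (\neg p1 \to p3) \lor \neg (p2 \to p1) via the disjunct \neg p1 \to p3.

Yes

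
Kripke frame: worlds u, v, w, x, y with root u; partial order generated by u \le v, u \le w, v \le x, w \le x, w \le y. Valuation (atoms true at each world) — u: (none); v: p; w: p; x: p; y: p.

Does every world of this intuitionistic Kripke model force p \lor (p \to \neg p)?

Not every world: u \nVdash p \lor (p \to \neg p).
u \nVdash p \lor (p \to \neg p): neither disjunct is forced at u.
u lacks atom p, so u \nVdash p.

No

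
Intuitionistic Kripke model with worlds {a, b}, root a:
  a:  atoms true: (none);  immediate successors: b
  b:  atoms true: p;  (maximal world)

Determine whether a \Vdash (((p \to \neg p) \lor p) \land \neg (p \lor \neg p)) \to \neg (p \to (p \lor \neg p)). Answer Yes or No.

a \Vdash (((p \to \neg p) \lor p) \land \neg (p \lor \neg p)) \to \neg (p \to (p \lor \neg p)) vacuously: no world accessible from a forces the antecedent ((p \to \neg p) \lor p) \land \neg (p \lor \neg p).

Yes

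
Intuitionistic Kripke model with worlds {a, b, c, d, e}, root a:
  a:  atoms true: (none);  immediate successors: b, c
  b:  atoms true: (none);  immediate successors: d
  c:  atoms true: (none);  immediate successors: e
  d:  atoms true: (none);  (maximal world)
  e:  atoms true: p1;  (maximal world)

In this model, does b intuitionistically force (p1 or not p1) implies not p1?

Yes

b forces (p1 or not p1) implies not p1: every world accessible from b that forces p1 or not p1 (namely b, d) also forces not p1.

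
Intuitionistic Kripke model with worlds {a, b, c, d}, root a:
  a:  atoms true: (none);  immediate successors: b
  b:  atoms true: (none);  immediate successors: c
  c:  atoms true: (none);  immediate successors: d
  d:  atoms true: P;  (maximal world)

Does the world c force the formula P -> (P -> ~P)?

c ||-/- P -> (P -> ~P): at the accessible world d, d ||- P but d ||-/- P -> ~P.
d ||-/- P -> ~P: already at d itself, d ||- P but d ||-/- ~P.
d ||-/- ~P since d is accessible from d and d ||- P.

No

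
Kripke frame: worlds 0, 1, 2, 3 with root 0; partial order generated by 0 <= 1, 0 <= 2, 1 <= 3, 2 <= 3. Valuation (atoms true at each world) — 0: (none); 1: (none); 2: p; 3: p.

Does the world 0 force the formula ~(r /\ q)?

0 ||- ~(r /\ q): no world accessible from 0 forces r /\ q.

Yes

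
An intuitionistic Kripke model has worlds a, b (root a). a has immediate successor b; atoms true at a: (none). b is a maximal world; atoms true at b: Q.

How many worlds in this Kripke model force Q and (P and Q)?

a: does not force it — a does not force Q and (P and Q) since a fails Q.
b: does not force it — b does not force Q and (P and Q) since b fails P and Q.
Worlds forcing the formula: { }.

0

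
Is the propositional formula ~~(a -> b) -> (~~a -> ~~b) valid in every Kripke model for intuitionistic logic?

This is the distribution of double negation over implication, which is intuitionistically derivable.
Assume ~~(a -> b) and ~~a; suppose ~b. Then a -> b would give ~a (by contraposition), contradicting ~~a; so ~(a -> b), contradicting ~~(a -> b). Hence ~~b.

Yes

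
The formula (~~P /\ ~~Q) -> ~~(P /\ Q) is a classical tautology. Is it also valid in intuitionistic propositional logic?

Yes

This is the distribution of double negation over conjunction, which is intuitionistically derivable.
Assume ~~P, ~~Q, and ~(P /\ Q). From P we'd get ~Q (since P /\ Q is refuted), contradicting ~~Q; so ~P, contradicting ~~P.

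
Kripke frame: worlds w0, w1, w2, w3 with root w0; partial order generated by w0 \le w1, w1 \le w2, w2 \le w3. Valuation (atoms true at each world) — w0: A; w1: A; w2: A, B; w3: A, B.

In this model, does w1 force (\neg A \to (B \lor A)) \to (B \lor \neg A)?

No

w1 \nVdash (\neg A \to (B \lor A)) \to (B \lor \neg A): already at w1 itself, w1 \Vdash \neg A \to (B \lor A) but w1 \nVdash B \lor \neg A.
w1 \nVdash B \lor \neg A: neither disjunct is forced at w1.
w1 lacks atom B, so w1 \nVdash B.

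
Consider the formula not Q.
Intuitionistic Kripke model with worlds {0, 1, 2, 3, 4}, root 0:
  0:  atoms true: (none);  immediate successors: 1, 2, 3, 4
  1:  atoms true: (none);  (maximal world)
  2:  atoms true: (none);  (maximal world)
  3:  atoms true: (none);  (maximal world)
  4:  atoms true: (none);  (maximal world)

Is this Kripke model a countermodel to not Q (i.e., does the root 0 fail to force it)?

0 forces not Q: no world accessible from 0 forces Q.
So the root 0 forces not Q; the model is not a countermodel.

No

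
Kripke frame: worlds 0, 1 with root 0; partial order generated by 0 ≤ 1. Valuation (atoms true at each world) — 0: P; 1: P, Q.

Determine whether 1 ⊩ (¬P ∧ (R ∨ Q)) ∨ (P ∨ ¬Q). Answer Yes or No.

1 ⊩ (¬P ∧ (R ∨ Q)) ∨ (P ∨ ¬Q) via the disjunct P ∨ ¬Q.

Yes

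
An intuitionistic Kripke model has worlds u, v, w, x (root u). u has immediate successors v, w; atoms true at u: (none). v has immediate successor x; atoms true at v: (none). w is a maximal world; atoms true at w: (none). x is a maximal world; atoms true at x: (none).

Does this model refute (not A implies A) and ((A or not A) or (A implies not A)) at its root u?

Yes

u does not force (not A implies A) and ((A or not A) or (A implies not A)) since u fails not A implies A.
So the root u does not force (not A implies A) and ((A or not A) or (A implies not A)); the model is a countermodel.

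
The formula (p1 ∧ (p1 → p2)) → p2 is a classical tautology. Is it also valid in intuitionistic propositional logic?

Yes

This is modus ponens in implicational form, which is intuitionistically derivable.
If a world forces p1 and p1 → p2, then applying the implication at that world (which is accessible from itself) gives p2.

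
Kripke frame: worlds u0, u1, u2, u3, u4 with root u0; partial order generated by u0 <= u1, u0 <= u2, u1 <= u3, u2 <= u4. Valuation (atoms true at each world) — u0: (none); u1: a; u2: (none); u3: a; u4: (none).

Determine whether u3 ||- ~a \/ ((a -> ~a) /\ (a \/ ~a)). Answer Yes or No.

u3 ||-/- ~a \/ ((a -> ~a) /\ (a \/ ~a)): neither disjunct is forced at u3.
u3 ||-/- ~a since u3 is accessible from u3 and u3 ||- a.

No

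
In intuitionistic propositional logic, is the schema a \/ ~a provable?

This is the law of excluded middle, which is not intuitionistically valid.
A Kripke countermodel: worlds s0, s1; order generated by s0 <= s1; atoms true at each world — s0:{}; s1:{a}.
s0 ||-/- a \/ ~a: neither disjunct is forced at s0.
s0 lacks atom a, so s0 ||-/- a.
So the root s0 does not force the formula.

No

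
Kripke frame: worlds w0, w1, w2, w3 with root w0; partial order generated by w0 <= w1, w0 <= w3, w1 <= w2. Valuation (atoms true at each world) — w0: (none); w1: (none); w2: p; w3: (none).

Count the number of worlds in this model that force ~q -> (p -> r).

w0: does not force it — w0 ||-/- ~q -> (p -> r): already at w0 itself, w0 ||- ~q but w0 ||-/- p -> r.
w1: does not force it — w1 ||-/- ~q -> (p -> r): already at w1 itself, w1 ||- ~q but w1 ||-/- p -> r.
w2: does not force it.
w3: forces it.
Worlds forcing the formula: {w3}.

1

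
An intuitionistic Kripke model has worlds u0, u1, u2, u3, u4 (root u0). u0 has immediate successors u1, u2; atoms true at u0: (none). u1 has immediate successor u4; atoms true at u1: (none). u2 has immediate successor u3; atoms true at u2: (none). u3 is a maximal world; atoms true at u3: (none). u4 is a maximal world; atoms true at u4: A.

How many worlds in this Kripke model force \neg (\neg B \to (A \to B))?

2

u0: does not force it — u0 \nVdash \neg (\neg B \to (A \to B)) since u2 is accessible from u0 and u2 \Vdash \neg B \to (A \to B).
u1: forces it.
u2: does not force it — u2 \nVdash \neg (\neg B \to (A \to B)) since u2 is accessible from u2 and u2 \Vdash \neg B \to (A \to B).
u3: does not force it — u3 \nVdash \neg (\neg B \to (A \to B)) since u3 is accessible from u3 and u3 \Vdash \neg B \to (A \to B).
u4: forces it.
Worlds forcing the formula: {u1, u4}.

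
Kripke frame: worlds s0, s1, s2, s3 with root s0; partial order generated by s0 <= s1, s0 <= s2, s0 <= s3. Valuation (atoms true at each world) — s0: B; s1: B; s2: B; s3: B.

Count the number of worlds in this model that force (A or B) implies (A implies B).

s0: forces it.
s1: forces it.
s2: forces it.
s3: forces it.
Worlds forcing the formula: {s0, s1, s2, s3}.

4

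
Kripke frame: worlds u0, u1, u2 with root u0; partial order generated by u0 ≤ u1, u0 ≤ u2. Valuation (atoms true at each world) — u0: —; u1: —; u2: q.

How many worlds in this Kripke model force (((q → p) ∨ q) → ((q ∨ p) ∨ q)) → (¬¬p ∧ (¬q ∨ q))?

1

u0: does not force it — u0 ⊮ (((q → p) ∨ q) → ((q ∨ p) ∨ q)) → (¬¬p ∧ (¬q ∨ q)): at the accessible world u2, u2 ⊩ ((q → p) ∨ q) → ((q ∨ p) ∨ q) but u2 ⊮ ¬¬p ∧ (¬q ∨ q).
u1: forces it.
u2: does not force it — u2 ⊮ (((q → p) ∨ q) → ((q ∨ p) ∨ q)) → (¬¬p ∧ (¬q ∨ q)): already at u2 itself, u2 ⊩ ((q → p) ∨ q) → ((q ∨ p) ∨ q) but u2 ⊮ ¬¬p ∧ (¬q ∨ q).
Worlds forcing the formula: {u1}.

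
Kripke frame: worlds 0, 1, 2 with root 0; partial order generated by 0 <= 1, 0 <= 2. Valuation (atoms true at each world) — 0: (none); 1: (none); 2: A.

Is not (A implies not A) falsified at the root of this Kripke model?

0 does not force not (A implies not A) since 1 is accessible from 0 and 1 forces A implies not A.
1 forces A implies not A vacuously: no world accessible from 1 forces the antecedent A.
So the root 0 does not force not (A implies not A); the model is a countermodel.

Yes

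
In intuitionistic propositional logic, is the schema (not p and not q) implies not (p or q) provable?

This is a constructively valid De Morgan direction (conjunction of negations to negated disjunction), which is intuitionistically derivable.
If both not p and not q hold at a world, no accessible world forces p or forces q, so none forces p or q.

Yes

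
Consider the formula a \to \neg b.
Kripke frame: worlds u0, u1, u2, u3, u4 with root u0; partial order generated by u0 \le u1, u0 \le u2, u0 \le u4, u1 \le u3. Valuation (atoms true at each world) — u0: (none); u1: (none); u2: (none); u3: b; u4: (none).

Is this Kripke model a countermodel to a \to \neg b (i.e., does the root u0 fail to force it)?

u0 \Vdash a \to \neg b vacuously: no world accessible from u0 forces the antecedent a.
So the root u0 forces a \to \neg b; the model is not a countermodel.

No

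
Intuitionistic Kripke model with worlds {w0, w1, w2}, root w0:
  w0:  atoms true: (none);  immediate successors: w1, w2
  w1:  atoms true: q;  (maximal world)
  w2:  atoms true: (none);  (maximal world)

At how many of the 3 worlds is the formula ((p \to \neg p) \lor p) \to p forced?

w0: does not force it — w0 \nVdash ((p \to \neg p) \lor p) \to p: already at w0 itself, w0 \Vdash (p \to \neg p) \lor p but w0 \nVdash p.
w1: does not force it — w1 \nVdash ((p \to \neg p) \lor p) \to p: already at w1 itself, w1 \Vdash (p \to \neg p) \lor p but w1 \nVdash p.
w2: does not force it.
Worlds forcing the formula: { }.

0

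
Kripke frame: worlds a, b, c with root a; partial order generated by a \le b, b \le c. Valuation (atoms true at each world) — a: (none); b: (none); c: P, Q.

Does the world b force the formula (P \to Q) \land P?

No

b \nVdash (P \to Q) \land P since b fails P.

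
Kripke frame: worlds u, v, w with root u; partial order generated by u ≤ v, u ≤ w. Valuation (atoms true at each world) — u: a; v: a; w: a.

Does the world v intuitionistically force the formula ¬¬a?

v ⊩ ¬¬a: no world accessible from v forces ¬a.

Yes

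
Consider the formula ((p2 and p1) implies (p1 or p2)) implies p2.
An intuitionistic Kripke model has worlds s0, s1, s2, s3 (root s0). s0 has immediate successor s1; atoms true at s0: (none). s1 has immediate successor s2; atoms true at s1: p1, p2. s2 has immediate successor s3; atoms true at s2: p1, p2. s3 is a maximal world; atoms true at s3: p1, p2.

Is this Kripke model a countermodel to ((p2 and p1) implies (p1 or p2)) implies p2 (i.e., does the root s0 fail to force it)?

Yes

s0 does not force ((p2 and p1) implies (p1 or p2)) implies p2: already at s0 itself, s0 forces (p2 and p1) implies (p1 or p2) but s0 does not force p2.
s0 lacks atom p2, so s0 does not force p2.
So the root s0 does not force ((p2 and p1) implies (p1 or p2)) implies p2; the model is a countermodel.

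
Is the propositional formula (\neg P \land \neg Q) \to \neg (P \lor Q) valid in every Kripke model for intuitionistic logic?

This is a constructively valid De Morgan direction (conjunction of negations to negated disjunction), which is intuitionistically derivable.
If both \neg P and \neg Q hold at a world, no accessible world forces P or forces Q, so none forces P \lor Q.

Yes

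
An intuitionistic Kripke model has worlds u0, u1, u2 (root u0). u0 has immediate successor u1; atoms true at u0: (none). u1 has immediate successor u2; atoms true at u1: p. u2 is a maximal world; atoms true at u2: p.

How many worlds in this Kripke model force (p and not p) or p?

2

u0: does not force it — u0 does not force (p and not p) or p: neither disjunct is forced at u0.
u1: forces it.
u2: forces it.
Worlds forcing the formula: {u1, u2}.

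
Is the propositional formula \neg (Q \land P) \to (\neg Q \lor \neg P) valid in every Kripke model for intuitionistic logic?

No

This is the constructively invalid direction of De Morgan's law for conjunction, which is not intuitionistically valid.
A Kripke countermodel: worlds a, b, c; order generated by a \le b, a \le c; atoms true at each world — a:{}; b:{Q}; c:{P}.
a \nVdash \neg (Q \land P) \to (\neg Q \lor \neg P): already at a itself, a \Vdash \neg (Q \land P) but a \nVdash \neg Q \lor \neg P.
a \nVdash \neg Q \lor \neg P: neither disjunct is forced at a.
a \nVdash \neg Q since b is accessible from a and b \Vdash Q.
So the root a does not force the formula.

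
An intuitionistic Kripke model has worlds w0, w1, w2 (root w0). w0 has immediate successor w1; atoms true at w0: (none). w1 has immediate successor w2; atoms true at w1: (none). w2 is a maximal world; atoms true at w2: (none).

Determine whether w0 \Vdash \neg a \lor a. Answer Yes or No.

w0 \Vdash \neg a \lor a via the disjunct \neg a.

Yes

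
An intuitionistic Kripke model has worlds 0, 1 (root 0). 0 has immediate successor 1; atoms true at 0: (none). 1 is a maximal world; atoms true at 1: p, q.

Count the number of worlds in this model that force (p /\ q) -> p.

0: forces it.
1: forces it.
Worlds forcing the formula: {0, 1}.

2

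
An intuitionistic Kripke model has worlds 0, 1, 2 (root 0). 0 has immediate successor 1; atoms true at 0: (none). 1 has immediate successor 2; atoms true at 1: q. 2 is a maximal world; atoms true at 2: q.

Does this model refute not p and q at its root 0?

Yes

0 does not force not p and q since 0 fails q.
So the root 0 does not force not p and q; the model is a countermodel.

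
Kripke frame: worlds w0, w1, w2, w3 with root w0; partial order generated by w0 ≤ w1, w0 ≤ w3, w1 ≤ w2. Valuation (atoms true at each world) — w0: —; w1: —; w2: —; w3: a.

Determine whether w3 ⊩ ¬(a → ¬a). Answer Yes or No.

Yes

w3 ⊩ ¬(a → ¬a): no world accessible from w3 forces a → ¬a.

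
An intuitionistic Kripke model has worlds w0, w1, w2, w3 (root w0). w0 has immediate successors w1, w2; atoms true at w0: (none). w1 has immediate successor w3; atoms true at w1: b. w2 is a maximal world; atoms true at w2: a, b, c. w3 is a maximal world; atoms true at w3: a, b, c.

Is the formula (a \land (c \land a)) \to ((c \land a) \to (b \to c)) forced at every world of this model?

Yes

w0 \Vdash (a \land (c \land a)) \to ((c \land a) \to (b \to c)): every world accessible from w0 that forces a \land (c \land a) (namely w2, w3) also forces (c \land a) \to (b \to c).
Since the root w0 forces (a \land (c \land a)) \to ((c \land a) \to (b \to c)) and forcing is persistent (monotone upward), every world forces it.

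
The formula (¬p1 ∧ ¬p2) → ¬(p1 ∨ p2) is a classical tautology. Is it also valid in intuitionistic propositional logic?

Yes

This is a constructively valid De Morgan direction (conjunction of negations to negated disjunction), which is intuitionistically derivable.
If both ¬p1 and ¬p2 hold at a world, no accessible world forces p1 or forces p2, so none forces p1 ∨ p2.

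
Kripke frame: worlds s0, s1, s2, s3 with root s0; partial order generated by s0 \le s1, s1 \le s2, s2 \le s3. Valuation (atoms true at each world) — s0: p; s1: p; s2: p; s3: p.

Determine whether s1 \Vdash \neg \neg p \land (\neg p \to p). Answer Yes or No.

s1 \Vdash \neg \neg p \land (\neg p \to p) since s1 forces both conjuncts.

Yes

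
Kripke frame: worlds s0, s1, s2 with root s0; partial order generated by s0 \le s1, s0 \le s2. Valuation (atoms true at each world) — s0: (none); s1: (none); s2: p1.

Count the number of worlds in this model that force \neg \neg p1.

1

s0: does not force it — s0 \nVdash \neg \neg p1 since s1 is accessible from s0 and s1 \Vdash \neg p1.
s1: does not force it.
s2: forces it.
Worlds forcing the formula: {s2}.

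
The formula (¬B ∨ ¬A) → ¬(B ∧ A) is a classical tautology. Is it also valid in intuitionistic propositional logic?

This is a constructively valid De Morgan direction (disjunction of negations to negated conjunction), which is intuitionistically derivable.
If ¬B holds at a world then no accessible world forces B, hence none forces B ∧ A; likewise for ¬A.

Yes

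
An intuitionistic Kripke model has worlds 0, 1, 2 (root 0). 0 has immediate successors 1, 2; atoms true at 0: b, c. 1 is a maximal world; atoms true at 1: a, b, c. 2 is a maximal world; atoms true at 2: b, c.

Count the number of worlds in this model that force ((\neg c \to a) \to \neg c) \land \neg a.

0: does not force it — 0 \nVdash ((\neg c \to a) \to \neg c) \land \neg a since 0 fails (\neg c \to a) \to \neg c.
1: does not force it — 1 \nVdash ((\neg c \to a) \to \neg c) \land \neg a since 1 fails (\neg c \to a) \to \neg c.
2: does not force it — 2 \nVdash ((\neg c \to a) \to \neg c) \land \neg a since 2 fails (\neg c \to a) \to \neg c.
Worlds forcing the formula: { }.

0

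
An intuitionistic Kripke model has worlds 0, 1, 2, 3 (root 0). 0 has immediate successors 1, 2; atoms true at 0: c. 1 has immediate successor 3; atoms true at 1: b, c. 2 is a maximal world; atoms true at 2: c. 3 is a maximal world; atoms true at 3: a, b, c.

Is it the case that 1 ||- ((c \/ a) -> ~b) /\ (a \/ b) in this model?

1 ||-/- ((c \/ a) -> ~b) /\ (a \/ b) since 1 fails (c \/ a) -> ~b.

No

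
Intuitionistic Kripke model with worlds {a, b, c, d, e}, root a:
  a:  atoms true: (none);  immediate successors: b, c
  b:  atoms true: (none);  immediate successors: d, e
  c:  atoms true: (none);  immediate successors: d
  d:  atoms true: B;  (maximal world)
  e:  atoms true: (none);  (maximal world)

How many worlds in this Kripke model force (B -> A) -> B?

a: does not force it — a ||-/- (B -> A) -> B: at the accessible world e, e ||- B -> A but e ||-/- B.
b: does not force it.
c: forces it.
d: forces it.
e: does not force it.
Worlds forcing the formula: {c, d}.

2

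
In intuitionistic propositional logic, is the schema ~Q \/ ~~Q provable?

No

This is the weak law of excluded middle, which is not intuitionistically valid.
A Kripke countermodel: worlds u0, u1, u2; order generated by u0 <= u1, u0 <= u2; atoms true at each world — u0:{}; u1:{Q}; u2:{}.
u0 ||-/- ~Q \/ ~~Q: neither disjunct is forced at u0.
u0 ||-/- ~Q since u1 is accessible from u0 and u1 ||- Q.
So the root u0 does not force the formula.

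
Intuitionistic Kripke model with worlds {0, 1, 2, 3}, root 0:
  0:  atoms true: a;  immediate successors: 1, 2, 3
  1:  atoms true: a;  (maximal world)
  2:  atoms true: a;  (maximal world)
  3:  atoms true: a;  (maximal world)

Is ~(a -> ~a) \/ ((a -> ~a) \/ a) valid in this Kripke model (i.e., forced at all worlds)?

Yes

0 ||- ~(a -> ~a) \/ ((a -> ~a) \/ a) via the disjunct ~(a -> ~a).
Since the root 0 forces ~(a -> ~a) \/ ((a -> ~a) \/ a) and forcing is persistent (monotone upward), every world forces it.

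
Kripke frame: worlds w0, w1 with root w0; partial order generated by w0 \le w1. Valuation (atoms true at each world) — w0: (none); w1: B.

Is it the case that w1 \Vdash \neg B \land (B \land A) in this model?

No

w1 \nVdash \neg B \land (B \land A) since w1 fails \neg B.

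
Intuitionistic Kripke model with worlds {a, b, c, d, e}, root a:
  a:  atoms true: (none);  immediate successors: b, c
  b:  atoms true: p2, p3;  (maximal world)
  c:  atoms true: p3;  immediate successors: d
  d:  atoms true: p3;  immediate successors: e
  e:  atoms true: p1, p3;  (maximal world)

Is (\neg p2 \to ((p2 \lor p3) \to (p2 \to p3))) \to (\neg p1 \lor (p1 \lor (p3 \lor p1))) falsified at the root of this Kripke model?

Yes

a \nVdash (\neg p2 \to ((p2 \lor p3) \to (p2 \to p3))) \to (\neg p1 \lor (p1 \lor (p3 \lor p1))): already at a itself, a \Vdash \neg p2 \to ((p2 \lor p3) \to (p2 \to p3)) but a \nVdash \neg p1 \lor (p1 \lor (p3 \lor p1)).
a \nVdash \neg p1 \lor (p1 \lor (p3 \lor p1)): neither disjunct is forced at a.
a \nVdash \neg p1 since e is accessible from a and e \Vdash p1.
So the root a does not force (\neg p2 \to ((p2 \lor p3) \to (p2 \to p3))) \to (\neg p1 \lor (p1 \lor (p3 \lor p1))); the model is a countermodel.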